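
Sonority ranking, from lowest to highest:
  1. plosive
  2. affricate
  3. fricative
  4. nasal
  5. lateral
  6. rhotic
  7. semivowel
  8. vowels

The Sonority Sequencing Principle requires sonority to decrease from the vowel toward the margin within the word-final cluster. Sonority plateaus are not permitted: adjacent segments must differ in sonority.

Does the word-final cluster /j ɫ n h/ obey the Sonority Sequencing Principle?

yes

/j/: semivowel = 7.
/ɫ/: lateral = 5.
/n/: nasal = 4.
/h/: fricative = 3.
The profile 7-5-4-3 strictly falls, so the word-final cluster satisfies the SSP.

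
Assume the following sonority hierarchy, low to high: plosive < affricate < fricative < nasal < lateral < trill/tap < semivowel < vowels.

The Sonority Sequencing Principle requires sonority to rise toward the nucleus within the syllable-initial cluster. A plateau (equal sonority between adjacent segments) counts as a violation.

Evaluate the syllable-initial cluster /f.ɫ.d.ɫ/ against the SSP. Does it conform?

no

/f/ — fricative, sonority 3.
/ɫ/ — lateral, sonority 5.
/d/ — plosive, sonority 1.
/ɫ/ — lateral, sonority 5.
The profile is 3-5-1-5. Between /ɫ/ (5) and /d/ (1) sonority does not rise, so the cluster violates the SSP.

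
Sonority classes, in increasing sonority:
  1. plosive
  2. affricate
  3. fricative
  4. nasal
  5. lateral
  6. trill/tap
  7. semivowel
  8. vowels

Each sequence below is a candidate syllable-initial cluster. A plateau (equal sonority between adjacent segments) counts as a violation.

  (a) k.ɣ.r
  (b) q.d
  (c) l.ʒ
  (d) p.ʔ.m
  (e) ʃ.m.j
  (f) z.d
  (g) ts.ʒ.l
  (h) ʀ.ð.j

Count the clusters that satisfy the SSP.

(a) k.ɣ.r: profile 1-3-6 — obeys.
(b) q.d: profile 1-1 — violates.
(c) l.ʒ: profile 5-3 — violates.
(d) p.ʔ.m: profile 1-1-4 — violates.
(e) ʃ.m.j: profile 3-4-7 — obeys.
(f) z.d: profile 3-1 — violates.
(g) ts.ʒ.l: profile 2-3-5 — obeys.
(h) ʀ.ð.j: profile 6-3-7 — violates.

3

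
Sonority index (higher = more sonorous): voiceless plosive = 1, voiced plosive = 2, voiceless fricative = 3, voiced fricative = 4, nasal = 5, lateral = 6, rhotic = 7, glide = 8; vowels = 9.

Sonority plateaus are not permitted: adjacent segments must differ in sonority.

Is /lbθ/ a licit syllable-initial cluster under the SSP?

no

/l/: lateral = 6.
/b/: voiced plosive = 2.
/θ/: voiceless fricative = 3.
The profile is 6-2-3. Between /l/ (6) and /b/ (2) sonority does not rise, so the cluster violates the SSP.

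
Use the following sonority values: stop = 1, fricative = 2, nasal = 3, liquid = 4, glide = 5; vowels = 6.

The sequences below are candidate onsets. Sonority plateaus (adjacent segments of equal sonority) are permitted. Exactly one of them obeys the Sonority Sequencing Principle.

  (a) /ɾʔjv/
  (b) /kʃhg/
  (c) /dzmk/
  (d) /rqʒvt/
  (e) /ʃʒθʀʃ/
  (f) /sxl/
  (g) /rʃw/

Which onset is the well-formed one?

(a) 4-1-5-2 → violates
(b) 1-2-2-1 → violates
(c) 1-2-3-1 → violates
(d) 4-1-2-2-1 → violates
(e) 2-2-2-4-2 → violates
(f) 2-2-4 → obeys
(g) 4-2-5 → violates

f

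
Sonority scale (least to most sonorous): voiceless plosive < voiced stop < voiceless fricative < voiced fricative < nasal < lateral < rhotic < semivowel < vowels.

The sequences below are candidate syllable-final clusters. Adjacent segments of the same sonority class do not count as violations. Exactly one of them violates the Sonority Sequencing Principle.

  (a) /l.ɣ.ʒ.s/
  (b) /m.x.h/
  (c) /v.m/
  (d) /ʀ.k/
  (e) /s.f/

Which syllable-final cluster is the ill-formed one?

(a) sonority 6-4-4-3: well-formed.
(b) sonority 5-3-3: well-formed.
(c) sonority 4-5: ill-formed.
(d) sonority 7-1: well-formed.
(e) sonority 3-3: well-formed.

c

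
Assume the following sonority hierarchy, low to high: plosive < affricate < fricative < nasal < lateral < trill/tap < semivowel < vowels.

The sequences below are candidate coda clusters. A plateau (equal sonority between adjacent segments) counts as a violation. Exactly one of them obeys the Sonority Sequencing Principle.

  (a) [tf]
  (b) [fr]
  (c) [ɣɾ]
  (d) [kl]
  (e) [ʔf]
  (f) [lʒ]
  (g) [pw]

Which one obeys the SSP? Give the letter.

f

(a) [tf]: profile 1-3 — violates.
(b) [fr]: profile 3-6 — violates.
(c) [ɣɾ]: profile 3-6 — violates.
(d) [kl]: profile 1-5 — violates.
(e) [ʔf]: profile 1-3 — violates.
(f) [lʒ]: profile 5-3 — obeys.
(g) [pw]: profile 1-7 — violates.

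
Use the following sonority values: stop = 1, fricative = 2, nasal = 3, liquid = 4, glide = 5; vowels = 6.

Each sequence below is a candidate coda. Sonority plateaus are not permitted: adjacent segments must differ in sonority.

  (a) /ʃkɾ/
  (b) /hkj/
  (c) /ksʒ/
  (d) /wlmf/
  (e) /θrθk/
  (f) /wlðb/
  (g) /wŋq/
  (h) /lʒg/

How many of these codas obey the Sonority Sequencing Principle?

(a) 2-1-4 → violates
(b) 2-1-5 → violates
(c) 1-2-2 → violates
(d) 5-4-3-2 → obeys
(e) 2-4-2-1 → violates
(f) 5-4-2-1 → obeys
(g) 5-3-1 → obeys
(h) 4-2-1 → obeys

4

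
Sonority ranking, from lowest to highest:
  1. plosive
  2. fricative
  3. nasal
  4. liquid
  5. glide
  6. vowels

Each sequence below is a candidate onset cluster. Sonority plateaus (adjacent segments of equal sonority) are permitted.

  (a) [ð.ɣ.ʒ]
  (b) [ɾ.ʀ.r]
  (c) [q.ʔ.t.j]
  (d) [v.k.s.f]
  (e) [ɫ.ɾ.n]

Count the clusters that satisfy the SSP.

(a) [ð.ɣ.ʒ]: profile 2-2-2 — obeys.
(b) [ɾ.ʀ.r]: profile 4-4-4 — obeys.
(c) [q.ʔ.t.j]: profile 1-1-1-5 — obeys.
(d) [v.k.s.f]: profile 2-1-2-2 — violates.
(e) [ɫ.ɾ.n]: profile 4-4-3 — violates.

3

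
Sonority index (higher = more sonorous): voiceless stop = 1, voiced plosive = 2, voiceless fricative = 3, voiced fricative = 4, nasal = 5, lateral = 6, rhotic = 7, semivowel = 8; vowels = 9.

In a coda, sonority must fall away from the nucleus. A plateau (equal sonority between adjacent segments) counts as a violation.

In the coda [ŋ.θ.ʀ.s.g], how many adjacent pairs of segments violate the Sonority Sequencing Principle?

1

/ŋ/ is a nasal (sonority 5).
/θ/ is a voiceless fricative (sonority 3).
/ʀ/ is a rhotic (sonority 7).
/s/ is a voiceless fricative (sonority 3).
/g/ is a voiced plosive (sonority 2).
/ŋ/→/θ/: 5→3 (falls) — ok.
/θ/→/ʀ/: 3→7 (does not fall) — violation.
/ʀ/→/s/: 7→3 (falls) — ok.
/s/→/g/: 3→2 (falls) — ok.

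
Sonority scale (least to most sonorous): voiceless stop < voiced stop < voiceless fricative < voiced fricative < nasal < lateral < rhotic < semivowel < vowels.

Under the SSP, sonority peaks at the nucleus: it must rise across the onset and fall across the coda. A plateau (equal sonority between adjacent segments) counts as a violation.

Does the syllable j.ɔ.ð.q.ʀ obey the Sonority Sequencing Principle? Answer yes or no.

no

Onset: /j/ is a semivowel (sonority 8); then the nucleus /ɔ/ (sonority 9).
Onset profile 8-9 — rises to the nucleus.
Coda: /ð/ is a voiced fricative (sonority 4), /q/ is a voiceless stop (sonority 1), /ʀ/ is a rhotic (sonority 7).
Coda profile 9-4-1-7 — does not strictly fall throughout.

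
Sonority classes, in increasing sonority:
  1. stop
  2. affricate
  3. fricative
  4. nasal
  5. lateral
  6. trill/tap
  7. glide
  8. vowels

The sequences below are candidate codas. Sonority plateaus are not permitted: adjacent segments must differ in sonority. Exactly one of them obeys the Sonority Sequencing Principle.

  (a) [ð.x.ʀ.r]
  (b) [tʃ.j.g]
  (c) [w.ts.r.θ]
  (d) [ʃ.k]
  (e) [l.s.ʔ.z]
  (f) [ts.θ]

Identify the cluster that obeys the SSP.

d

(a) 3-3-6-6 → violates
(b) 2-7-1 → violates
(c) 7-2-6-3 → violates
(d) 3-1 → obeys
(e) 5-3-1-3 → violates
(f) 2-3 → violates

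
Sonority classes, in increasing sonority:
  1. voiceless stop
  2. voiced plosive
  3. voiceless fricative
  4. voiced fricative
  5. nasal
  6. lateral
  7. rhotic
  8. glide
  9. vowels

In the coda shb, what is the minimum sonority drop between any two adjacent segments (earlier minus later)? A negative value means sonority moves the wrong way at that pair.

/s/: voiceless fricative = 3.
/h/: voiceless fricative = 3.
/b/: voiced plosive = 2.
/s/→/h/: change +0.
/h/→/b/: change +1.
Minimum = 0.

0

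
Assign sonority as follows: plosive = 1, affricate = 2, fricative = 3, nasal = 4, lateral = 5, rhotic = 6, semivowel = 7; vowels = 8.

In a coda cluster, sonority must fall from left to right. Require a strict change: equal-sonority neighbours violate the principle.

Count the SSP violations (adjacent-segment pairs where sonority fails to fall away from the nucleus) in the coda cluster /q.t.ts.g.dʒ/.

3

/q/: plosive = 1.
/t/: plosive = 1.
/ts/: affricate = 2.
/g/: plosive = 1.
/dʒ/: affricate = 2.
/q/→/t/: 1→1 (plateau) — violation.
/t/→/ts/: 1→2 (does not fall) — violation.
/ts/→/g/: 2→1 (falls) — ok.
/g/→/dʒ/: 1→2 (does not fall) — violation.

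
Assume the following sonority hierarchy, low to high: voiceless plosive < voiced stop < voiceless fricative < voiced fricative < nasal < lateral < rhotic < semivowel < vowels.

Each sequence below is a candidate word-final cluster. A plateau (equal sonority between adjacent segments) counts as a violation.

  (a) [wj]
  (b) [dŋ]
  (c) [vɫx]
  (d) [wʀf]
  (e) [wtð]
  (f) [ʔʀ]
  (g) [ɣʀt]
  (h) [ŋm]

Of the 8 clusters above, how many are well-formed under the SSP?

1

(a) sonority 8-8: ill-formed.
(b) sonority 2-5: ill-formed.
(c) sonority 4-6-3: ill-formed.
(d) sonority 8-7-3: well-formed.
(e) sonority 8-1-4: ill-formed.
(f) sonority 1-7: ill-formed.
(g) sonority 4-7-1: ill-formed.
(h) sonority 5-5: ill-formed.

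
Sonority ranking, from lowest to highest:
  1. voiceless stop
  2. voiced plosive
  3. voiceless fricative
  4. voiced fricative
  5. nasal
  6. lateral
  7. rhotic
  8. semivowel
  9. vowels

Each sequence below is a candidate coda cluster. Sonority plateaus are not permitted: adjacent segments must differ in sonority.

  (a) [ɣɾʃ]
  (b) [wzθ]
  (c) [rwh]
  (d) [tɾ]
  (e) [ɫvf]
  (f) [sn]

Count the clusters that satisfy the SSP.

2

(a) 4-7-3 → violates
(b) 8-4-3 → obeys
(c) 7-8-3 → violates
(d) 1-7 → violates
(e) 6-4-3 → obeys
(f) 3-5 → violates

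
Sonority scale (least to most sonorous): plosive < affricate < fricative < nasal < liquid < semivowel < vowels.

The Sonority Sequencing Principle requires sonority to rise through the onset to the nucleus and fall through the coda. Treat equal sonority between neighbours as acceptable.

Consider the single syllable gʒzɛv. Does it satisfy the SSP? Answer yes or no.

yes

Onset: /g/ is a plosive (sonority 1), /ʒ/ is a fricative (sonority 3), /z/ is a fricative (sonority 3); then the nucleus /ɛ/ (sonority 7).
Onset profile 1-3-3-7 — rises to the nucleus.
Coda: /v/ is a fricative (sonority 3).
Coda profile 7-3 — falls from the nucleus.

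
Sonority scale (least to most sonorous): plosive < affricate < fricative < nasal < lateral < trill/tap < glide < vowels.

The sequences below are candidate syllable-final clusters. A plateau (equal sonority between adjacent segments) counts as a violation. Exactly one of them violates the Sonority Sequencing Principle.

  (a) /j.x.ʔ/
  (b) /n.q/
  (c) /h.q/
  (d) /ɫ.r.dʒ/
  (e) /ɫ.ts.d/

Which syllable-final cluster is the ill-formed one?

d

(a) /j.x.ʔ/: profile 7-3-1 — obeys.
(b) /n.q/: profile 4-1 — obeys.
(c) /h.q/: profile 3-1 — obeys.
(d) /ɫ.r.dʒ/: profile 5-6-2 — violates.
(e) /ɫ.ts.d/: profile 5-2-1 — obeys.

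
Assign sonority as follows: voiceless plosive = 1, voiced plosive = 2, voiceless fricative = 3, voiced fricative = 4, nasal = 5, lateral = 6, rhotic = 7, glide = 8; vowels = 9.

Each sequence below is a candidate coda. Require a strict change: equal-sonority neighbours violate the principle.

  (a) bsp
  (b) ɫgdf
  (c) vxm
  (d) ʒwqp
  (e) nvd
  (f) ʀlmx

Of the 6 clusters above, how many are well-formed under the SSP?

(a) sonority 2-3-1: ill-formed.
(b) sonority 6-2-2-3: ill-formed.
(c) sonority 4-3-5: ill-formed.
(d) sonority 4-8-1-1: ill-formed.
(e) sonority 5-4-2: well-formed.
(f) sonority 7-6-5-3: well-formed.

2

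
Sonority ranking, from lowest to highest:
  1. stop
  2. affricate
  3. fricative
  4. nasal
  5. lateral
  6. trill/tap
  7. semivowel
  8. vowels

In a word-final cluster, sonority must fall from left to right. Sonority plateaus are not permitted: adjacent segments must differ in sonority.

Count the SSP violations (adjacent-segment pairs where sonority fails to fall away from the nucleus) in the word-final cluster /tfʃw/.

/t/: stop = 1.
/f/: fricative = 3.
/ʃ/: fricative = 3.
/w/: semivowel = 7.
/t/→/f/: 1→3 (does not fall) — violation.
/f/→/ʃ/: 3→3 (plateau) — violation.
/ʃ/→/w/: 3→7 (does not fall) — violation.

3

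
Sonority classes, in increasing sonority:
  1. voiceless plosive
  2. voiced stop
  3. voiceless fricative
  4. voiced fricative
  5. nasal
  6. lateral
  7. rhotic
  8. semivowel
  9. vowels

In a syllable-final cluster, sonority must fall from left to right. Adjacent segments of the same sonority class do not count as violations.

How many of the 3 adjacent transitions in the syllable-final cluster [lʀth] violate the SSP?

/l/ — lateral, sonority 6.
/ʀ/ — rhotic, sonority 7.
/t/ — voiceless plosive, sonority 1.
/h/ — voiceless fricative, sonority 3.
/l/→/ʀ/: 6→7 (does not fall) — violation.
/ʀ/→/t/: 7→1 (falls) — ok.
/t/→/h/: 1→3 (does not fall) — violation.

2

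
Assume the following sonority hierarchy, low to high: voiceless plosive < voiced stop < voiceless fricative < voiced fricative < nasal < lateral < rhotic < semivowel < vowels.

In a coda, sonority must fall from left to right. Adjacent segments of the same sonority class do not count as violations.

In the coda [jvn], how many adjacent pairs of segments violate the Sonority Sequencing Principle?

1

/j/: semivowel = 8.
/v/: voiced fricative = 4.
/n/: nasal = 5.
/j/→/v/: 8→4 (falls) — ok.
/v/→/n/: 4→5 (does not fall) — violation.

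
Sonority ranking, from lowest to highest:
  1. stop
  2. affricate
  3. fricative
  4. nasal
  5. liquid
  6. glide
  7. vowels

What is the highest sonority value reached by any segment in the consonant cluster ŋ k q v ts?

/ŋ/ is a nasal (sonority 4).
/k/ is a stop (sonority 1).
/q/ is a stop (sonority 1).
/v/ is a fricative (sonority 3).
/ts/ is an affricate (sonority 2).
The maximum is 4.

4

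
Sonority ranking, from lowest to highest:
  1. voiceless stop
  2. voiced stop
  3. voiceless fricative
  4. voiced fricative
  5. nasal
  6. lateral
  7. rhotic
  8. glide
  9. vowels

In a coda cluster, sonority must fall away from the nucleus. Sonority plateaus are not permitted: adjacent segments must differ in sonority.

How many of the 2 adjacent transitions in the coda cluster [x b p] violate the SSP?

0

/x/ — voiceless fricative, sonority 3.
/b/ — voiced stop, sonority 2.
/p/ — voiceless stop, sonority 1.
/x/→/b/: 3→2 (falls) — ok.
/b/→/p/: 2→1 (falls) — ok.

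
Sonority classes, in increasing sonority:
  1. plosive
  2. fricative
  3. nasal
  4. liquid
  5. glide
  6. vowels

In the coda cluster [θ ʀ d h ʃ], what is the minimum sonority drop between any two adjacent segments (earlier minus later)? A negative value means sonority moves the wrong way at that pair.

/θ/: fricative = 2.
/ʀ/: liquid = 4.
/d/: plosive = 1.
/h/: fricative = 2.
/ʃ/: fricative = 2.
/θ/→/ʀ/: change -2.
/ʀ/→/d/: change +3.
/d/→/h/: change -1.
/h/→/ʃ/: change +0.
Minimum = -2.

-2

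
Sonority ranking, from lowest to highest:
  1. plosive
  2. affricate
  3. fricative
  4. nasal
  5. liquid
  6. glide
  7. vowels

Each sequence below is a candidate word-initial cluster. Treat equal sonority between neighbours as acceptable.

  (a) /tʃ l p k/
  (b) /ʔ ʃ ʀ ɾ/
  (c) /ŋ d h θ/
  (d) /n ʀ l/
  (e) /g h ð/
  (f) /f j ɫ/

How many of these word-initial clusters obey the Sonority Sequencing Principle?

3

(a) 2-5-1-1 → violates
(b) 1-3-5-5 → obeys
(c) 4-1-3-3 → violates
(d) 4-5-5 → obeys
(e) 1-3-3 → obeys
(f) 3-6-5 → violates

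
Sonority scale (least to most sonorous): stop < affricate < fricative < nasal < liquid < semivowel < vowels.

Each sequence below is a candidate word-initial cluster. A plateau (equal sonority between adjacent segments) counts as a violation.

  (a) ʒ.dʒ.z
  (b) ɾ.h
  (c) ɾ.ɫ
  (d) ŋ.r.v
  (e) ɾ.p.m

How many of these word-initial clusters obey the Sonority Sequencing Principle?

0

(a) sonority 3-2-3: ill-formed.
(b) sonority 5-3: ill-formed.
(c) sonority 5-5: ill-formed.
(d) sonority 4-5-3: ill-formed.
(e) sonority 5-1-4: ill-formed.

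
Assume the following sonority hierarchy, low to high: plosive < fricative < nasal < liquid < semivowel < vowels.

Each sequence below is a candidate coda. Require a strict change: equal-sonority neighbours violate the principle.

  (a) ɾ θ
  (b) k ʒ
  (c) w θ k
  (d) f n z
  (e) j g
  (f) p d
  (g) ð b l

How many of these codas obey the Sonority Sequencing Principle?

(a) 4-2 → obeys
(b) 1-2 → violates
(c) 5-2-1 → obeys
(d) 2-3-2 → violates
(e) 5-1 → obeys
(f) 1-1 → violates
(g) 2-1-4 → violates

3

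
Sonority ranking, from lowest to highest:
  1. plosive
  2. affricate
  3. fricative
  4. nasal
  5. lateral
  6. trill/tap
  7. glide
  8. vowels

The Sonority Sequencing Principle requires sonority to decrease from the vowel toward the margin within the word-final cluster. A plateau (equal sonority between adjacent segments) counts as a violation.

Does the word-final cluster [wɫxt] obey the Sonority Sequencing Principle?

yes

/w/ — glide, sonority 7.
/ɫ/ — lateral, sonority 5.
/x/ — fricative, sonority 3.
/t/ — plosive, sonority 1.
The profile 7-5-3-1 strictly falls, so the word-final cluster satisfies the SSP.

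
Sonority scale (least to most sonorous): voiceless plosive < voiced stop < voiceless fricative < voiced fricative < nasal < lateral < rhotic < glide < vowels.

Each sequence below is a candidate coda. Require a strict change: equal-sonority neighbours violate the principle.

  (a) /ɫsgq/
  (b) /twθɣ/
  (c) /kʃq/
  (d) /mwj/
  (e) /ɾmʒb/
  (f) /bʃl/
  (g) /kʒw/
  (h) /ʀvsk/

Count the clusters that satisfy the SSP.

(a) sonority 6-3-2-1: well-formed.
(b) sonority 1-8-3-4: ill-formed.
(c) sonority 1-3-1: ill-formed.
(d) sonority 5-8-8: ill-formed.
(e) sonority 7-5-4-2: well-formed.
(f) sonority 2-3-6: ill-formed.
(g) sonority 1-4-8: ill-formed.
(h) sonority 7-4-3-1: well-formed.

3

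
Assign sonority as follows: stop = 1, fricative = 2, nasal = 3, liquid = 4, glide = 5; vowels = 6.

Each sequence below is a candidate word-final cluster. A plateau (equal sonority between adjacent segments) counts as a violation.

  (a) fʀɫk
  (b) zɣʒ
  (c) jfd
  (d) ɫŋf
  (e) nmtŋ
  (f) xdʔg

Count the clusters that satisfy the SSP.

2

(a) fʀɫk: profile 2-4-4-1 — violates.
(b) zɣʒ: profile 2-2-2 — violates.
(c) jfd: profile 5-2-1 — obeys.
(d) ɫŋf: profile 4-3-2 — obeys.
(e) nmtŋ: profile 3-3-1-3 — violates.
(f) xdʔg: profile 2-1-1-1 — violates.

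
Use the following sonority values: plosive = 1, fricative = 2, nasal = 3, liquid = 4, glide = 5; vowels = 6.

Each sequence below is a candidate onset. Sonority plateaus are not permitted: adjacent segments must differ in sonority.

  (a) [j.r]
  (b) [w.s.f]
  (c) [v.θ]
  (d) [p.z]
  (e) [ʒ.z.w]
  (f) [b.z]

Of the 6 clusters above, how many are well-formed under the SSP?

2

(a) sonority 5-4: ill-formed.
(b) sonority 5-2-2: ill-formed.
(c) sonority 2-2: ill-formed.
(d) sonority 1-2: well-formed.
(e) sonority 2-2-5: ill-formed.
(f) sonority 1-2: well-formed.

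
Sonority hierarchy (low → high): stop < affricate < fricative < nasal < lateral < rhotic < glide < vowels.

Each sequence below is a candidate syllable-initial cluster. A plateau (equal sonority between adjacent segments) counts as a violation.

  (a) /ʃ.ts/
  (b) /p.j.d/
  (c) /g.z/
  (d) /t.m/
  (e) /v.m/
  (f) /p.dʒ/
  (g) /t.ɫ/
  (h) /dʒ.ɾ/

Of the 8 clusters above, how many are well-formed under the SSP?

6

(a) sonority 3-2: ill-formed.
(b) sonority 1-7-1: ill-formed.
(c) sonority 1-3: well-formed.
(d) sonority 1-4: well-formed.
(e) sonority 3-4: well-formed.
(f) sonority 1-2: well-formed.
(g) sonority 1-5: well-formed.
(h) sonority 2-6: well-formed.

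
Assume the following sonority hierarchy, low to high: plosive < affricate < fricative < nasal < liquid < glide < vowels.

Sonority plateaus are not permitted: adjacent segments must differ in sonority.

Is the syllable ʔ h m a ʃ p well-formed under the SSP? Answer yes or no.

yes

Onset: /ʔ/ is a plosive (sonority 1), /h/ is a fricative (sonority 3), /m/ is a nasal (sonority 4); then the nucleus /a/ (sonority 7).
Onset profile 1-3-4-7 — rises to the nucleus.
Coda: /ʃ/ is a fricative (sonority 3), /p/ is a plosive (sonority 1).
Coda profile 7-3-1 — falls from the nucleus.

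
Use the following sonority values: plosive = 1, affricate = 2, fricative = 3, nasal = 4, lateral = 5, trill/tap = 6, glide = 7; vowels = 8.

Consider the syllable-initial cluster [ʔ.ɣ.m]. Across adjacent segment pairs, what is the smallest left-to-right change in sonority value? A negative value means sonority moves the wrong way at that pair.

1

/ʔ/: plosive = 1.
/ɣ/: fricative = 3.
/m/: nasal = 4.
/ʔ/→/ɣ/: change +2.
/ɣ/→/m/: change +1.
Minimum = 1.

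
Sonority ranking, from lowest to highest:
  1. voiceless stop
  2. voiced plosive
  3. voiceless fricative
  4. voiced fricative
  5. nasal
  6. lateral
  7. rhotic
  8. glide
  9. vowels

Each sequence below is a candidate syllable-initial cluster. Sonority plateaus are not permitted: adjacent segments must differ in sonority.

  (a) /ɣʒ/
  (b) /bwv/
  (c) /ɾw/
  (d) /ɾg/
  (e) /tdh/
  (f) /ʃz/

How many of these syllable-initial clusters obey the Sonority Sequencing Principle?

(a) sonority 4-4: ill-formed.
(b) sonority 2-8-4: ill-formed.
(c) sonority 7-8: well-formed.
(d) sonority 7-2: ill-formed.
(e) sonority 1-2-3: well-formed.
(f) sonority 3-4: well-formed.

3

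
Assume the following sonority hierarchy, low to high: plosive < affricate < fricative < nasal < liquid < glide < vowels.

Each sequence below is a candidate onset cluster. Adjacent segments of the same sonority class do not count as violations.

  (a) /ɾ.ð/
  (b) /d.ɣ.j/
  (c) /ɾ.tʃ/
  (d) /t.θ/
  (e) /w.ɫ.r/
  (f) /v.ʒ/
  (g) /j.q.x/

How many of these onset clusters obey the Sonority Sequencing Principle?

3

(a) /ɾ.ð/: profile 5-3 — violates.
(b) /d.ɣ.j/: profile 1-3-6 — obeys.
(c) /ɾ.tʃ/: profile 5-2 — violates.
(d) /t.θ/: profile 1-3 — obeys.
(e) /w.ɫ.r/: profile 6-5-5 — violates.
(f) /v.ʒ/: profile 3-3 — obeys.
(g) /j.q.x/: profile 6-1-3 — violates.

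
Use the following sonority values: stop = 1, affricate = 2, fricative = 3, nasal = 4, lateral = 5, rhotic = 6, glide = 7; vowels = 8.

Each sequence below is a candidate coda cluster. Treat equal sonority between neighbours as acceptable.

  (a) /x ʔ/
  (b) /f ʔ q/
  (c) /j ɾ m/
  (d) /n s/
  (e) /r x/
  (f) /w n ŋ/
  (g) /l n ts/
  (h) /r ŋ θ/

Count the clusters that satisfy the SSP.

8

(a) sonority 3-1: well-formed.
(b) sonority 3-1-1: well-formed.
(c) sonority 7-6-4: well-formed.
(d) sonority 4-3: well-formed.
(e) sonority 6-3: well-formed.
(f) sonority 7-4-4: well-formed.
(g) sonority 5-4-2: well-formed.
(h) sonority 6-4-3: well-formed.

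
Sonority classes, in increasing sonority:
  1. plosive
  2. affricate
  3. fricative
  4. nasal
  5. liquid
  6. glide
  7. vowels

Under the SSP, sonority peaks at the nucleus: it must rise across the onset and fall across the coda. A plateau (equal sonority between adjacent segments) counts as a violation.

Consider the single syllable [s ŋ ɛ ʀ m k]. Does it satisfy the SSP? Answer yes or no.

yes

Onset: /s/ is a fricative (sonority 3), /ŋ/ is a nasal (sonority 4); then the nucleus /ɛ/ (sonority 7).
Onset profile 3-4-7 — rises to the nucleus.
Coda: /ʀ/ is a liquid (sonority 5), /m/ is a nasal (sonority 4), /k/ is a plosive (sonority 1).
Coda profile 7-5-4-1 — falls from the nucleus.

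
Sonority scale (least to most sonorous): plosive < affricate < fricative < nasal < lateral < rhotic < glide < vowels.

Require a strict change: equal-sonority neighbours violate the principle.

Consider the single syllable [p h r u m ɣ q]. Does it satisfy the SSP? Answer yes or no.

Onset: /p/ is a plosive (sonority 1), /h/ is a fricative (sonority 3), /r/ is a rhotic (sonority 6); then the nucleus /u/ (sonority 8).
Onset profile 1-3-6-8 — rises to the nucleus.
Coda: /m/ is a nasal (sonority 4), /ɣ/ is a fricative (sonority 3), /q/ is a plosive (sonority 1).
Coda profile 8-4-3-1 — falls from the nucleus.

yes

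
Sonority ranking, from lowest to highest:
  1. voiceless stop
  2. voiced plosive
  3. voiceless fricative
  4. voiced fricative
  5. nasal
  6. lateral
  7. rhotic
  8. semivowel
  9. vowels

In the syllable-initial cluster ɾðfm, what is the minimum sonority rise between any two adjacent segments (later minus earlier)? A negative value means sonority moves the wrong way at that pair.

-3

/ɾ/ is a rhotic (sonority 7).
/ð/ is a voiced fricative (sonority 4).
/f/ is a voiceless fricative (sonority 3).
/m/ is a nasal (sonority 5).
/ɾ/→/ð/: change -3.
/ð/→/f/: change -1.
/f/→/m/: change +2.
Minimum = -3.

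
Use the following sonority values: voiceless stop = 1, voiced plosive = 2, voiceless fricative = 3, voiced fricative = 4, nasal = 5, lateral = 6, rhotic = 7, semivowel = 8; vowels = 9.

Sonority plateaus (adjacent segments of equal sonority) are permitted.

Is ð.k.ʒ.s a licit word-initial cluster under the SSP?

no

/ð/ — voiced fricative, sonority 4.
/k/ — voiceless stop, sonority 1.
/ʒ/ — voiced fricative, sonority 4.
/s/ — voiceless fricative, sonority 3.
The profile is 4-1-4-3. Between /ð/ (4) and /k/ (1) sonority does not rise, so the cluster violates the SSP.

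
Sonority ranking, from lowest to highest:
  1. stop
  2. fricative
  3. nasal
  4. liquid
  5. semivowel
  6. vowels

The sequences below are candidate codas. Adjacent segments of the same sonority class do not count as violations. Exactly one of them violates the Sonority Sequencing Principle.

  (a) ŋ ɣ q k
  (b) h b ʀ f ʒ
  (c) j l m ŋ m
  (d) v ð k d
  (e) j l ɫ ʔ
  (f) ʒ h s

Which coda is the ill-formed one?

b

(a) sonority 3-2-1-1: well-formed.
(b) sonority 2-1-4-2-2: ill-formed.
(c) sonority 5-4-3-3-3: well-formed.
(d) sonority 2-2-1-1: well-formed.
(e) sonority 5-4-4-1: well-formed.
(f) sonority 2-2-2: well-formed.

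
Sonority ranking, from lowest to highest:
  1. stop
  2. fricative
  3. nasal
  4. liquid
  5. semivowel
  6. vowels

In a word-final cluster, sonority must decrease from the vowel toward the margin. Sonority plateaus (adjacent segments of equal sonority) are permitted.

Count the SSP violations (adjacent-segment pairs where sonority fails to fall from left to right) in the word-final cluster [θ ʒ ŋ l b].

/θ/ is a fricative (sonority 2).
/ʒ/ is a fricative (sonority 2).
/ŋ/ is a nasal (sonority 3).
/l/ is a liquid (sonority 4).
/b/ is a stop (sonority 1).
/θ/→/ʒ/: 2→2 (plateau, allowed) — ok.
/ʒ/→/ŋ/: 2→3 (does not fall) — violation.
/ŋ/→/l/: 3→4 (does not fall) — violation.
/l/→/b/: 4→1 (falls) — ok.

2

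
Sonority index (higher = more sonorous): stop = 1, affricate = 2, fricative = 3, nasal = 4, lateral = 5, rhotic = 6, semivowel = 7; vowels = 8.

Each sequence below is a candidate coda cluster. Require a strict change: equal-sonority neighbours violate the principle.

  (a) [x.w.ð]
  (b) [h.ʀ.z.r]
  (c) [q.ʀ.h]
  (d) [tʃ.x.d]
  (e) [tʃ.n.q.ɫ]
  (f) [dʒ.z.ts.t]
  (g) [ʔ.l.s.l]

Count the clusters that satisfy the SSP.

0

(a) [x.w.ð]: profile 3-7-3 — violates.
(b) [h.ʀ.z.r]: profile 3-6-3-6 — violates.
(c) [q.ʀ.h]: profile 1-6-3 — violates.
(d) [tʃ.x.d]: profile 2-3-1 — violates.
(e) [tʃ.n.q.ɫ]: profile 2-4-1-5 — violates.
(f) [dʒ.z.ts.t]: profile 2-3-2-1 — violates.
(g) [ʔ.l.s.l]: profile 1-5-3-5 — violates.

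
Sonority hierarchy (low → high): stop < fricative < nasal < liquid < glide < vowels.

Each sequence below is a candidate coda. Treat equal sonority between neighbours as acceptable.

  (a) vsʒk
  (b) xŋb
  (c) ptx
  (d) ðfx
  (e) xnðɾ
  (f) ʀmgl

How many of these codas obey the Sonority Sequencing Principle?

(a) sonority 2-2-2-1: well-formed.
(b) sonority 2-3-1: ill-formed.
(c) sonority 1-1-2: ill-formed.
(d) sonority 2-2-2: well-formed.
(e) sonority 2-3-2-4: ill-formed.
(f) sonority 4-3-1-4: ill-formed.

2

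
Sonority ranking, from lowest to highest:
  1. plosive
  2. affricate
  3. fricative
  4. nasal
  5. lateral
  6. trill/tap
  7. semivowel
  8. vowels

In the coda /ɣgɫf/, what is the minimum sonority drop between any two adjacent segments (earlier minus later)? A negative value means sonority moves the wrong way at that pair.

-4

/ɣ/: fricative = 3.
/g/: plosive = 1.
/ɫ/: lateral = 5.
/f/: fricative = 3.
/ɣ/→/g/: change +2.
/g/→/ɫ/: change -4.
/ɫ/→/f/: change +2.
Minimum = -4.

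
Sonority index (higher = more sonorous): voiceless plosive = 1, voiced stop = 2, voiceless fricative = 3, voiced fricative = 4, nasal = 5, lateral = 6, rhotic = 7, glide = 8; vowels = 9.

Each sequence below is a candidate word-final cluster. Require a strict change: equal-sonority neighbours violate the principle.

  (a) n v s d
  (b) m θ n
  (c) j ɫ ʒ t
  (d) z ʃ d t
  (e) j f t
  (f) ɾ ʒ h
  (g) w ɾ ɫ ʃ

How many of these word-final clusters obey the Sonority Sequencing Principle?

6

(a) sonority 5-4-3-2: well-formed.
(b) sonority 5-3-5: ill-formed.
(c) sonority 8-6-4-1: well-formed.
(d) sonority 4-3-2-1: well-formed.
(e) sonority 8-3-1: well-formed.
(f) sonority 7-4-3: well-formed.
(g) sonority 8-7-6-3: well-formed.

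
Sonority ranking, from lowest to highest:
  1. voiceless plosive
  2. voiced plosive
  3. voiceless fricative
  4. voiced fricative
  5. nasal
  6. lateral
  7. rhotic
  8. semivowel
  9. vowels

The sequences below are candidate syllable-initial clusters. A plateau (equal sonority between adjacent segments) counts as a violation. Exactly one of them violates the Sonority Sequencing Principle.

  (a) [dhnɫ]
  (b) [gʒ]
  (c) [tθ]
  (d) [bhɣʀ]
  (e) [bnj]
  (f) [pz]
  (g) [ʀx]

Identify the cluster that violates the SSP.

g

(a) sonority 2-3-5-6: well-formed.
(b) sonority 2-4: well-formed.
(c) sonority 1-3: well-formed.
(d) sonority 2-3-4-7: well-formed.
(e) sonority 2-5-8: well-formed.
(f) sonority 1-4: well-formed.
(g) sonority 7-3: ill-formed.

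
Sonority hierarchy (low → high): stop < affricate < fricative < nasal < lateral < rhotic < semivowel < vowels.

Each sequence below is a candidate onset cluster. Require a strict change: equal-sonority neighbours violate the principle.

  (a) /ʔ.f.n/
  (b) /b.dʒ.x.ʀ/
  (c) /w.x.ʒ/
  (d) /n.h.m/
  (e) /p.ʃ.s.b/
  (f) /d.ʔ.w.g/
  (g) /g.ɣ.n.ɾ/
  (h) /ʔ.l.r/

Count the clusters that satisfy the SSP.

(a) sonority 1-3-4: well-formed.
(b) sonority 1-2-3-6: well-formed.
(c) sonority 7-3-3: ill-formed.
(d) sonority 4-3-4: ill-formed.
(e) sonority 1-3-3-1: ill-formed.
(f) sonority 1-1-7-1: ill-formed.
(g) sonority 1-3-4-6: well-formed.
(h) sonority 1-5-6: well-formed.

4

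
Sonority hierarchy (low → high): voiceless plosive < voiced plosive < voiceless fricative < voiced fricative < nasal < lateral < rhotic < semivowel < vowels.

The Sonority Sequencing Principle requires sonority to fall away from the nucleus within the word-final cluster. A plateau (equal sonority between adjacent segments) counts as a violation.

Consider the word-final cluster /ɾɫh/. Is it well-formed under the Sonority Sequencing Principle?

/ɾ/ — rhotic, sonority 7.
/ɫ/ — lateral, sonority 6.
/h/ — voiceless fricative, sonority 3.
The profile 7-6-3 strictly falls, so the word-final cluster satisfies the SSP.

yes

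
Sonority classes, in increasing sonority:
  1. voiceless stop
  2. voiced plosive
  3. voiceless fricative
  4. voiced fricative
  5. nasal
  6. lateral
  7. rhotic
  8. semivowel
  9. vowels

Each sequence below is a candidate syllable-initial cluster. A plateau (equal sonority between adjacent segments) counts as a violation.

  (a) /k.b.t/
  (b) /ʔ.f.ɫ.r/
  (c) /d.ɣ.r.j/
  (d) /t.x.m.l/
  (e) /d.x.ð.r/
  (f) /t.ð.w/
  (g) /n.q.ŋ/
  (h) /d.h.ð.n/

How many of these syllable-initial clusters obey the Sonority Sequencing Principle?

6

(a) sonority 1-2-1: ill-formed.
(b) sonority 1-3-6-7: well-formed.
(c) sonority 2-4-7-8: well-formed.
(d) sonority 1-3-5-6: well-formed.
(e) sonority 2-3-4-7: well-formed.
(f) sonority 1-4-8: well-formed.
(g) sonority 5-1-5: ill-formed.
(h) sonority 2-3-4-5: well-formed.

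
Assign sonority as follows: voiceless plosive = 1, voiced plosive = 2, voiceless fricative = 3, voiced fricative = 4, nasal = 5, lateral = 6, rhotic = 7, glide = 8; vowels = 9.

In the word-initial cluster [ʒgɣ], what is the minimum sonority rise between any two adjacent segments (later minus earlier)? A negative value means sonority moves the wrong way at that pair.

-2

/ʒ/ — voiced fricative, sonority 4.
/g/ — voiced plosive, sonority 2.
/ɣ/ — voiced fricative, sonority 4.
/ʒ/→/g/: change -2.
/g/→/ɣ/: change +2.
Minimum = -2.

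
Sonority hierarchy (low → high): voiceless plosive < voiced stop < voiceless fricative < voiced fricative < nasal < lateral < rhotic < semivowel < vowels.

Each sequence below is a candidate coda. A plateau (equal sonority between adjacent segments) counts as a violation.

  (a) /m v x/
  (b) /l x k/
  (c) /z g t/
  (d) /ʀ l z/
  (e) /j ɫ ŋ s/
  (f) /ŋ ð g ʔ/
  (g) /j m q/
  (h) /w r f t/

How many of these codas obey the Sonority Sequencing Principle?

8

(a) 5-4-3 → obeys
(b) 6-3-1 → obeys
(c) 4-2-1 → obeys
(d) 7-6-4 → obeys
(e) 8-6-5-3 → obeys
(f) 5-4-2-1 → obeys
(g) 8-5-1 → obeys
(h) 8-7-3-1 → obeys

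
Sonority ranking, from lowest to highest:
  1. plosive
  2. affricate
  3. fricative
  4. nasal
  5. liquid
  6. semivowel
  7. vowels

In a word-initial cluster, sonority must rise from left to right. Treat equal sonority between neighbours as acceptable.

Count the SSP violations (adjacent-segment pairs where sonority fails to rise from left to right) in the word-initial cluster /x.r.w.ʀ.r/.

1

/x/ is a fricative (sonority 3).
/r/ is a liquid (sonority 5).
/w/ is a semivowel (sonority 6).
/ʀ/ is a liquid (sonority 5).
/r/ is a liquid (sonority 5).
/x/→/r/: 3→5 (rises) — ok.
/r/→/w/: 5→6 (rises) — ok.
/w/→/ʀ/: 6→5 (does not rise) — violation.
/ʀ/→/r/: 5→5 (plateau, allowed) — ok.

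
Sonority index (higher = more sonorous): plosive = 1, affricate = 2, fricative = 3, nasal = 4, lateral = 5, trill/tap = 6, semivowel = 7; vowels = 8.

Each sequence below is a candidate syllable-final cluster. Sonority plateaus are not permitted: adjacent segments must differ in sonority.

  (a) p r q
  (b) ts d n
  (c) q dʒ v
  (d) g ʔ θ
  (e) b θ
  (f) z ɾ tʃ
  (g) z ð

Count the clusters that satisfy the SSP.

0

(a) 1-6-1 → violates
(b) 2-1-4 → violates
(c) 1-2-3 → violates
(d) 1-1-3 → violates
(e) 1-3 → violates
(f) 3-6-2 → violates
(g) 3-3 → violates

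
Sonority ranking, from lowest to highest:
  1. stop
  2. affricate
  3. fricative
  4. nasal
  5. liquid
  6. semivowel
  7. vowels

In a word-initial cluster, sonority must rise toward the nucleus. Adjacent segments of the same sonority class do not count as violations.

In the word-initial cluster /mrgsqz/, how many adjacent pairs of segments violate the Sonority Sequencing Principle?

/m/ is a nasal (sonority 4).
/r/ is a liquid (sonority 5).
/g/ is a stop (sonority 1).
/s/ is a fricative (sonority 3).
/q/ is a stop (sonority 1).
/z/ is a fricative (sonority 3).
/m/→/r/: 4→5 (rises) — ok.
/r/→/g/: 5→1 (does not rise) — violation.
/g/→/s/: 1→3 (rises) — ok.
/s/→/q/: 3→1 (does not rise) — violation.
/q/→/z/: 1→3 (rises) — ok.

2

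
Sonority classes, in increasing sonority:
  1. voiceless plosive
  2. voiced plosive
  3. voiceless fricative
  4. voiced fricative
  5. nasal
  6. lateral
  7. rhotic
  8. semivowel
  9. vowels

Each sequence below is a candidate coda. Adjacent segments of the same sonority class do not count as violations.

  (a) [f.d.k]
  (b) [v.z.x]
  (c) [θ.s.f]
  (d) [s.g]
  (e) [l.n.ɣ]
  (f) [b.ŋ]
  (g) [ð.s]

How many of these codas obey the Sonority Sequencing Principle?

6

(a) 3-2-1 → obeys
(b) 4-4-3 → obeys
(c) 3-3-3 → obeys
(d) 3-2 → obeys
(e) 6-5-4 → obeys
(f) 2-5 → violates
(g) 4-3 → obeys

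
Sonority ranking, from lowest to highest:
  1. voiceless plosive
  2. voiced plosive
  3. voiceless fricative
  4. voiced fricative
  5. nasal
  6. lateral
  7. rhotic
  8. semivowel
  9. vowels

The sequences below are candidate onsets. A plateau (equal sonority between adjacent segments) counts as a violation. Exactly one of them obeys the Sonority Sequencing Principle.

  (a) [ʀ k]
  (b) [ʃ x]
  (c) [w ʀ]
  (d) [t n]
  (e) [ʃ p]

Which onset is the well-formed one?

d

(a) sonority 7-1: ill-formed.
(b) sonority 3-3: ill-formed.
(c) sonority 8-7: ill-formed.
(d) sonority 1-5: well-formed.
(e) sonority 3-1: ill-formed.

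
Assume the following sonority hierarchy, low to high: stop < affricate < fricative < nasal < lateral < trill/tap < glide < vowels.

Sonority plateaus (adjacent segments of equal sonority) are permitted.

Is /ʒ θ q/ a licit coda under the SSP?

yes

/ʒ/: fricative = 3.
/θ/: fricative = 3.
/q/: stop = 1.
The profile 3-3-1 is non-increasing (plateaus allowed), so the coda satisfies the SSP.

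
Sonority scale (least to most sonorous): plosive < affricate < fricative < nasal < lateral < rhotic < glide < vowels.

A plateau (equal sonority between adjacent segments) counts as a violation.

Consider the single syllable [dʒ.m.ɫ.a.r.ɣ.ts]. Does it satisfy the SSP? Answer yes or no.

yes

Onset: /dʒ/ is an affricate (sonority 2), /m/ is a nasal (sonority 4), /ɫ/ is a lateral (sonority 5); then the nucleus /a/ (sonority 8).
Onset profile 2-4-5-8 — rises to the nucleus.
Coda: /r/ is a rhotic (sonority 6), /ɣ/ is a fricative (sonority 3), /ts/ is an affricate (sonority 2).
Coda profile 8-6-3-2 — falls from the nucleus.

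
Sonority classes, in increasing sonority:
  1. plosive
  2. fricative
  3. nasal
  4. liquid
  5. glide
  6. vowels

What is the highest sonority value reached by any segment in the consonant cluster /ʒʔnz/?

3

/ʒ/ — fricative, sonority 2.
/ʔ/ — plosive, sonority 1.
/n/ — nasal, sonority 3.
/z/ — fricative, sonority 2.
The maximum is 3.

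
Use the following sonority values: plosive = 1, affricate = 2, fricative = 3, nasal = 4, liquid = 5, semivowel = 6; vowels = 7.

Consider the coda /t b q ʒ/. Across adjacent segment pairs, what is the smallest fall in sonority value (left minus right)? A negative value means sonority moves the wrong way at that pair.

-2

/t/ — plosive, sonority 1.
/b/ — plosive, sonority 1.
/q/ — plosive, sonority 1.
/ʒ/ — fricative, sonority 3.
/t/→/b/: change +0.
/b/→/q/: change +0.
/q/→/ʒ/: change -2.
Minimum = -2.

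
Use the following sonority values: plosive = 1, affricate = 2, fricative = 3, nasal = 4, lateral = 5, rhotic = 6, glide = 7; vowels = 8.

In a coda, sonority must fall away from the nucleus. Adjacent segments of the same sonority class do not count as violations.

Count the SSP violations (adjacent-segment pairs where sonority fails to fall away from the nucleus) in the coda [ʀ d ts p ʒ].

/ʀ/ is a rhotic (sonority 6).
/d/ is a plosive (sonority 1).
/ts/ is an affricate (sonority 2).
/p/ is a plosive (sonority 1).
/ʒ/ is a fricative (sonority 3).
/ʀ/→/d/: 6→1 (falls) — ok.
/d/→/ts/: 1→2 (does not fall) — violation.
/ts/→/p/: 2→1 (falls) — ok.
/p/→/ʒ/: 1→3 (does not fall) — violation.

2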